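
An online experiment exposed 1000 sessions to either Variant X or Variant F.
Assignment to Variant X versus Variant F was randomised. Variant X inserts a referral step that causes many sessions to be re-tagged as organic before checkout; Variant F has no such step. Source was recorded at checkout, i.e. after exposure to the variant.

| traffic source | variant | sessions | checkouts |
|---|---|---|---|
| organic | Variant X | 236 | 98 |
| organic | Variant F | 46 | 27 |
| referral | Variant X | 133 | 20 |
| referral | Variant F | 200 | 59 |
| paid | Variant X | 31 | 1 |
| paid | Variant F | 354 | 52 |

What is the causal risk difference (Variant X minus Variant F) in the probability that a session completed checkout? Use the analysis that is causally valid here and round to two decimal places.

Within every traffic source level Variant F has the higher rate, yet pooled Variant X does — Simpson's reversal.
Traffic source is recorded after the variant and is itself shifted by it — it sits on the causal path from variant to outcome. Conditioning on a mediator would strip out part of the effect we want; the pooled comparison gives the total causal effect.
The causal difference is the pooled difference: 0.297 − 0.230 = +0.068.

+0.07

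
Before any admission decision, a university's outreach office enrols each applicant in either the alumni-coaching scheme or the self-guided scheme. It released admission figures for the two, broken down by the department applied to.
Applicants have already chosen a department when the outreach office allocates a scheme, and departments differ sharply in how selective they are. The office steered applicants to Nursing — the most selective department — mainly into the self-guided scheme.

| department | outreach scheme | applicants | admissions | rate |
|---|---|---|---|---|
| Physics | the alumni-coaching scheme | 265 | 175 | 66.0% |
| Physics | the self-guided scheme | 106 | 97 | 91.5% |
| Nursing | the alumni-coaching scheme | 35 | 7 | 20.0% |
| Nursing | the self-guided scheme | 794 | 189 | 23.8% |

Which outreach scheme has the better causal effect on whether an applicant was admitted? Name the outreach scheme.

the self-guided scheme

the self-guided scheme is higher inside every department stratum but the alumni-coaching scheme is higher in aggregate. Whether to stratify depends on how department relates to the outreach scheme.
The imbalance in department arose from how applicants were allocated, not from anything the outreach scheme did; and department independently affects the outcome. The pooled gap is confounded — condition on department.
Within each level — Physics: 66.0% vs 91.5%; Nursing: 20.0% vs 23.8% — the self-guided scheme is higher every time.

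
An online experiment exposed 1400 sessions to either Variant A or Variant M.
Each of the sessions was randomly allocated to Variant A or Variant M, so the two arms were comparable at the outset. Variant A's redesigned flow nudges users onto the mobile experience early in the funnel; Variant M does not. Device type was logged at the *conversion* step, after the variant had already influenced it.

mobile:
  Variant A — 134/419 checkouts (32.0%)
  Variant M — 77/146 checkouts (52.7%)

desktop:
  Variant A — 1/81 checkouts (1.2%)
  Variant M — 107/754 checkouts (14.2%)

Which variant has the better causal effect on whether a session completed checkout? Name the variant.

Variant A

The device type-specific comparison favours Variant M throughout, but the pooled figures favour Variant A. The question is whether to condition on device type.
Because the variant influences device type, device type is a post-treatment mediator, not a confounder. Stratifying on it would bias the estimate; the causal effect is the crude pooled difference.
Pooled: Variant A 27.0% vs Variant M 20.4%; Variant A is higher overall.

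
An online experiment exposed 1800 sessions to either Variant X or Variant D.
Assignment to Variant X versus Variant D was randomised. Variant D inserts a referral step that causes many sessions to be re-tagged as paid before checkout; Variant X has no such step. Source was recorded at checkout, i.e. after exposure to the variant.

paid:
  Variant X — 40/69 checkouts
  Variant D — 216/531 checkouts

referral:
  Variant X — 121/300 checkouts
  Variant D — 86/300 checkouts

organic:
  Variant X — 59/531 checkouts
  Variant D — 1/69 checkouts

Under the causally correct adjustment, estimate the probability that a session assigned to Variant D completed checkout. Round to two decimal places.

Variant X is higher inside every traffic source stratum but Variant D is higher in aggregate. Whether to stratify depends on how traffic source relates to the variant.
Traffic source lies on the pathway variant → traffic source → outcome, so adjusting for it blocks the indirect effect. For the total causal effect of variant, use the unadjusted pooled rates.
So P(outcome | do(Variant D)) is just the pooled rate for Variant D: 303/900 = 0.337.

0.34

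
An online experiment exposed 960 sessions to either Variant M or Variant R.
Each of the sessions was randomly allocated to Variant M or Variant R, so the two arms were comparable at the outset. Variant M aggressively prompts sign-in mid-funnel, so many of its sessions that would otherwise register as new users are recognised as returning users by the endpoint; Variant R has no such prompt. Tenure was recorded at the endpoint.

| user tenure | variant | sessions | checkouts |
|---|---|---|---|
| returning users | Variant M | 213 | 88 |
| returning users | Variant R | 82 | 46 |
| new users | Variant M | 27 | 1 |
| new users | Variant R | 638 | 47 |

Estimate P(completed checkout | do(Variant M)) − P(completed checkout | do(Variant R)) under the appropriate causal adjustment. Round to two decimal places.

+0.24

The distribution of user tenure is itself part of what the variant does — it is an intermediate outcome. Holding it fixed would remove that part of the effect; the total effect is the pooled difference.
The causal difference is the pooled difference: 0.371 − 0.129 = +0.242.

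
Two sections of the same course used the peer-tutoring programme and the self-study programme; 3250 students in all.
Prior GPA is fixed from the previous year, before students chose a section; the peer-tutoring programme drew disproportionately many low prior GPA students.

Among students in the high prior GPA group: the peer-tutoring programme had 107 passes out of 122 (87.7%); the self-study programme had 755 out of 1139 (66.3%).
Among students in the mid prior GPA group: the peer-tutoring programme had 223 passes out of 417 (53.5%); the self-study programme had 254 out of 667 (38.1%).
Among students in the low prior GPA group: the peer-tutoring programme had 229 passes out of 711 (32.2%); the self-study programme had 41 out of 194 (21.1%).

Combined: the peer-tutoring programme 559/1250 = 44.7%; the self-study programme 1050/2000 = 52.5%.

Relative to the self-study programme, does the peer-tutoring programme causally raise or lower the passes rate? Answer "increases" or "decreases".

increases

The stratified and pooled comparisons disagree (the peer-tutoring programme wins within each prior GPA band; the self-study programme wins overall), so the answer turns on the causal role of prior GPA band.
Prior GPA band is set before the teaching method has any effect — it is not caused by the teaching method — and it independently drives the outcome. That makes it a confounder, so the causal comparison is within prior GPA band levels.
Within each level — high prior GPA: 87.7% vs 66.3%; mid prior GPA: 53.5% vs 38.1%; low prior GPA: 32.2% vs 21.1% — the peer-tutoring programme is higher every time.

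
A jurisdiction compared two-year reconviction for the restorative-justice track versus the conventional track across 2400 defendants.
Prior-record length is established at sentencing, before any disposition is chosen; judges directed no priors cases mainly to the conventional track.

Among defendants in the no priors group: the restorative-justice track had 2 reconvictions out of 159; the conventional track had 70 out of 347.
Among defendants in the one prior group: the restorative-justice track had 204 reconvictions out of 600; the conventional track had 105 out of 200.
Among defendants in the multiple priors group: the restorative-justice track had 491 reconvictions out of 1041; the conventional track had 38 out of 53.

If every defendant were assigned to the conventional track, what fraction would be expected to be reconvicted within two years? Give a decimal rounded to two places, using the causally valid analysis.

0.54

Nothing the disposition does changes prior-record length; the imbalance is an allocation artefact. With prior-record length also predicting the outcome, the pooled figure is confounded, and the within-stratum comparison is the causal one.
Standardising the conventional track to the population prior-record length mix: 0.211·70/347 + 0.333·105/200 + 0.456·38/53 = 0.544.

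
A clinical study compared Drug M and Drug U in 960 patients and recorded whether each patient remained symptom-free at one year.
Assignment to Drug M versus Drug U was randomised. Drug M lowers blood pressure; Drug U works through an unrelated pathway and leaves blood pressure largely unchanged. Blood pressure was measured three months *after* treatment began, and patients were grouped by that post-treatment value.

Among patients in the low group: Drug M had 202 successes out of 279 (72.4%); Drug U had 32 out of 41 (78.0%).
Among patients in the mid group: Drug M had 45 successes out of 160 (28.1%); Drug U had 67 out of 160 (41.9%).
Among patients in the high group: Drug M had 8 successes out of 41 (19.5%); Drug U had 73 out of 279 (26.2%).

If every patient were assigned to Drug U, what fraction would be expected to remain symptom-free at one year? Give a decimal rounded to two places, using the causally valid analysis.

The stratified and pooled comparisons disagree (Drug U wins within each blood pressure; Drug M wins overall), so the answer turns on the causal role of blood pressure.
Blood pressure lies on the pathway drug → blood pressure → outcome, so adjusting for it blocks the indirect effect. For the total causal effect of drug, use the unadjusted pooled rates.
So P(outcome | do(Drug U)) is just the pooled rate for Drug U: 172/480 = 0.358.

0.36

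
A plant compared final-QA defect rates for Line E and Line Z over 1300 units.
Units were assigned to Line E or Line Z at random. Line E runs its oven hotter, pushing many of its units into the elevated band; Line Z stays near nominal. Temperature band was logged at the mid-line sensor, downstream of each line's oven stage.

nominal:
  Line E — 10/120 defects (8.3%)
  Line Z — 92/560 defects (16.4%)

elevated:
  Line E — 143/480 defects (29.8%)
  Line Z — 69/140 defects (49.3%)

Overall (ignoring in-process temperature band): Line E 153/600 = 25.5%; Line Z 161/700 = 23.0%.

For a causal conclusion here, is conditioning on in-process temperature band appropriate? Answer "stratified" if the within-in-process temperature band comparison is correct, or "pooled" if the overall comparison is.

pooled

In-process temperature band here is a post-treatment variable shaped by the line; conditioning on it would introduce bias rather than remove it. The overall comparison is the causal one.
Pooled: Line E 25.5% vs Line Z 23.0%; Line Z is lower overall.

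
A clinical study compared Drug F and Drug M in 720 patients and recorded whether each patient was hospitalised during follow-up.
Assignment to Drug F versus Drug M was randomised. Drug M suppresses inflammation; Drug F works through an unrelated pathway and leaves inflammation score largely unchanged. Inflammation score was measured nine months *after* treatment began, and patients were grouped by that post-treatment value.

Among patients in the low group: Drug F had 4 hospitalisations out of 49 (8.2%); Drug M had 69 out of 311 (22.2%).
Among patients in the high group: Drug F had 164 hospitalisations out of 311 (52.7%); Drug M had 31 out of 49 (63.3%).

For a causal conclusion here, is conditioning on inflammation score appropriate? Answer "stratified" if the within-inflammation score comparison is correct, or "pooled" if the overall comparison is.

Drug F is lower inside every inflammation score stratum but Drug M is lower in aggregate. Whether to stratify depends on how inflammation score relates to the drug.
Inflammation score lies on the pathway drug → inflammation score → outcome, so adjusting for it blocks the indirect effect. For the total causal effect of drug, use the unadjusted pooled rates.
Pooled: Drug F 46.7% vs Drug M 27.8%; Drug M is lower overall.

pooled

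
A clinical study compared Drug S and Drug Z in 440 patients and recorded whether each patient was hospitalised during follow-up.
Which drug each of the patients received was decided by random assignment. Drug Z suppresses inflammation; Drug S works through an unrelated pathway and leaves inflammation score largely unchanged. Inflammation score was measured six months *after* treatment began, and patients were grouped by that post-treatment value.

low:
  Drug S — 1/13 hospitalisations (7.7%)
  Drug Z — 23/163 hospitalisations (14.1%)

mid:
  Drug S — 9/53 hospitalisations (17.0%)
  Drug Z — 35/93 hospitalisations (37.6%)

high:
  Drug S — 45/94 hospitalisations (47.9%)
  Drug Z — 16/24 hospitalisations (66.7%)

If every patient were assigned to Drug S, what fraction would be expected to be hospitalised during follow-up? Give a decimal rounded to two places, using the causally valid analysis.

0.34

Drug S is lower inside every inflammation score stratum but Drug Z is lower in aggregate. Whether to stratify depends on how inflammation score relates to the drug.
Inflammation score is recorded after the drug and is itself shifted by it — it sits on the causal path from drug to outcome. Conditioning on a mediator would strip out part of the effect we want; the pooled comparison gives the total causal effect.
So P(outcome | do(Drug S)) is just the pooled rate for Drug S: 55/160 = 0.344.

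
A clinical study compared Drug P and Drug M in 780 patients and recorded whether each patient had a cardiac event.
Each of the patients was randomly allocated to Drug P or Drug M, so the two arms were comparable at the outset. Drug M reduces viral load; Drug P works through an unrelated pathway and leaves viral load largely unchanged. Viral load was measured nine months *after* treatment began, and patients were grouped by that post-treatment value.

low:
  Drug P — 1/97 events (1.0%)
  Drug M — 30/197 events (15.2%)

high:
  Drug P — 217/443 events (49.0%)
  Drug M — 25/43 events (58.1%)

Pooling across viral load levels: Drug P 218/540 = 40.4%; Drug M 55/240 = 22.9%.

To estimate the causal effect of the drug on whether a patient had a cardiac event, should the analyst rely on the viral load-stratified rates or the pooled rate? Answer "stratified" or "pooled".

pooled

Viral load is downstream of the drug. One should not condition on a consequence of treatment, so the overall rates are the right comparison.
Pooled: Drug P 40.4% vs Drug M 22.9%; Drug M is lower overall.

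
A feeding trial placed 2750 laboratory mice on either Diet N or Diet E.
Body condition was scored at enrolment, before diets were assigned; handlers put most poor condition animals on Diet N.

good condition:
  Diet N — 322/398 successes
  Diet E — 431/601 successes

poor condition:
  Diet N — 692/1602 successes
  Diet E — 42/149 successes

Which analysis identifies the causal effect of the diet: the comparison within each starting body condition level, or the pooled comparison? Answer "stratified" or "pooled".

stratified

Since starting body condition is a pre-existing factor (not a product of the diet) and it affects the outcome on its own, it is a confounder. The stratified rates, not the pooled rate, identify the causal effect.
Within each level — good condition: 80.9% vs 71.7%; poor condition: 43.2% vs 28.2% — Diet N is higher every time.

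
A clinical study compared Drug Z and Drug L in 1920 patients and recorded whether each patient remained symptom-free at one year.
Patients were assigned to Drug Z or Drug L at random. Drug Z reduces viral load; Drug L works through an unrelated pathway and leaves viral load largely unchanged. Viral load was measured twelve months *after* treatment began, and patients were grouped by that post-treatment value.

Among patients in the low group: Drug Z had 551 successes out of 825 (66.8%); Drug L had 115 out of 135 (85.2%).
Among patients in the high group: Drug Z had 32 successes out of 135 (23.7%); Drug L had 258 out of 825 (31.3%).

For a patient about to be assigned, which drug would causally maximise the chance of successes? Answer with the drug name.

Viral load is recorded after the drug and is itself shifted by it — it sits on the causal path from drug to outcome. Conditioning on a mediator would strip out part of the effect we want; the pooled comparison gives the total causal effect.
Pooled: Drug Z 60.7% vs Drug L 38.9%; Drug Z is higher overall.

Drug Z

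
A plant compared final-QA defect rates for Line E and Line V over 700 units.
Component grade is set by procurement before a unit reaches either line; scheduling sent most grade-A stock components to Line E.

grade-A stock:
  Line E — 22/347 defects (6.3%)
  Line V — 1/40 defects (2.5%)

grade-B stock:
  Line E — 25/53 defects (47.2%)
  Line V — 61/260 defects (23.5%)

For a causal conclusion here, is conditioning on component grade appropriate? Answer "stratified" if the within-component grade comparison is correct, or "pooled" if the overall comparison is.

stratified

The stratified and pooled comparisons disagree (Line V wins within each component grade; Line E wins overall), so the answer turns on the causal role of component grade.
Nothing the line does changes component grade; the imbalance is an allocation artefact. With component grade also predicting the outcome, the pooled figure is confounded, and the within-stratum comparison is the causal one.
Within each level — grade-A stock: 6.3% vs 2.5%; grade-B stock: 47.2% vs 23.5% — Line V is lower every time.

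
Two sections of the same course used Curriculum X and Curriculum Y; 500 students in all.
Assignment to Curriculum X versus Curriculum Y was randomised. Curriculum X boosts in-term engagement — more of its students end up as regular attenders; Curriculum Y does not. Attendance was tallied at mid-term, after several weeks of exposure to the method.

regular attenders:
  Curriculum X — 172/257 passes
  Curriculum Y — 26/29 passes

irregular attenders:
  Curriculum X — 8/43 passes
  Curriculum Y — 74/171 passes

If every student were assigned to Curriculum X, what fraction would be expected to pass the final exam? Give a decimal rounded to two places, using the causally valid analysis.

Mid-term attendance lies on the pathway teaching method → mid-term attendance → outcome, so adjusting for it blocks the indirect effect. For the total causal effect of teaching method, use the unadjusted pooled rates.
So P(outcome | do(Curriculum X)) is just the pooled rate for Curriculum X: 180/300 = 0.600.

0.60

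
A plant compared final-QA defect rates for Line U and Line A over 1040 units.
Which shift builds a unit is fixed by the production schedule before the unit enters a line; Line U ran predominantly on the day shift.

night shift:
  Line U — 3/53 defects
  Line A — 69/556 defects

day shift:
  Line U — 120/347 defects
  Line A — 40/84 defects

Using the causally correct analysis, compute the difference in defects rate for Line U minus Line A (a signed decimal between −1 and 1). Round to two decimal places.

Here shift is a common cause — it drives both which line a case falls under and the outcome. The crude comparison mixes populations; the stratum-specific rates are the causally relevant ones.
Adjusting over the population distribution of shift: 0.586·(0.057−0.124) + 0.414·(0.346−0.476) = -0.094.

-0.09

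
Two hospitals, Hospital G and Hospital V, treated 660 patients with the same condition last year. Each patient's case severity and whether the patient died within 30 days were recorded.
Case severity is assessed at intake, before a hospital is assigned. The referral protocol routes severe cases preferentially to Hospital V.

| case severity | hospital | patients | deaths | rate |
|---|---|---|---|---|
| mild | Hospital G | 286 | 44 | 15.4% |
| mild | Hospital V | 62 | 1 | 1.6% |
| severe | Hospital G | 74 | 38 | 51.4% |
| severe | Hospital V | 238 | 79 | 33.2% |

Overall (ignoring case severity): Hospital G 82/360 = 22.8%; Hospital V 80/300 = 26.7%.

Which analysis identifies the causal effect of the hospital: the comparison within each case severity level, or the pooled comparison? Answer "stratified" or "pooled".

Case severity satisfies the back-door criterion: it is not a descendant of the hospital, and it blocks the spurious path from hospital to outcome. Adjusting for it (i.e., using the within-case severity rates) gives the causal effect.
Within each level — mild: 15.4% vs 1.6%; severe: 51.4% vs 33.2% — Hospital V is lower every time.

stratified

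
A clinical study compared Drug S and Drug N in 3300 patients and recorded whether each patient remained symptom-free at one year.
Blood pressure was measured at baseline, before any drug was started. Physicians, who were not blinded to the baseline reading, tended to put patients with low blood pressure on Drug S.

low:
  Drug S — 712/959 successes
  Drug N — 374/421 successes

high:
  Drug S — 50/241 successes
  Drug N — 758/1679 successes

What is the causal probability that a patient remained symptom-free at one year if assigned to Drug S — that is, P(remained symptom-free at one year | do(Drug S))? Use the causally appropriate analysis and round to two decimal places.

0.43

Blood pressure is set before the drug has any effect — it is not caused by the drug — and it independently drives the outcome. That makes it a confounder, so the causal comparison is within blood pressure levels.
Standardising Drug S to the population blood pressure mix: 0.418·712/959 + 0.582·50/241 = 0.431.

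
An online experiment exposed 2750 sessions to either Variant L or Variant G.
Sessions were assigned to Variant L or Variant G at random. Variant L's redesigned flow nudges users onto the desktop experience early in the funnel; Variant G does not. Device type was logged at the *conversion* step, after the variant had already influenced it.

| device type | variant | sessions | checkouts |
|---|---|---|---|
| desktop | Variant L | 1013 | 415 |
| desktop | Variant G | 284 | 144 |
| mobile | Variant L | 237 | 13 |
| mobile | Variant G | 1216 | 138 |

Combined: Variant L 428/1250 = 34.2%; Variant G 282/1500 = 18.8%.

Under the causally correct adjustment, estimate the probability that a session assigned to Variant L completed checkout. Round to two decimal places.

0.34

Within every device type level Variant G has the higher rate, yet pooled Variant L does — Simpson's reversal.
Stratifying would compare variants among sessions the variants themselves sorted into device type groups — a form of selection on an intermediate. The unconditioned pooled rates give the total causal effect.
So P(outcome | do(Variant L)) is just the pooled rate for Variant L: 428/1250 = 0.342.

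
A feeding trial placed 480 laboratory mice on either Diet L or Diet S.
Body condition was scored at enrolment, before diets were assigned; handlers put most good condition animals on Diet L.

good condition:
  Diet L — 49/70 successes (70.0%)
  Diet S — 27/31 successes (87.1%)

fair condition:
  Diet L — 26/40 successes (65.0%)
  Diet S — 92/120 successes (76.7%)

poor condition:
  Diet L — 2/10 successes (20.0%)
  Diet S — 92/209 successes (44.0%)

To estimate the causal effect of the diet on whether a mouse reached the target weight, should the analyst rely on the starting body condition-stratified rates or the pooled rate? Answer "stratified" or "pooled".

stratified

Within every starting body condition level Diet S has the higher rate, yet pooled Diet L does — Simpson's reversal.
Here starting body condition is a common cause — it drives both which diet a case falls under and the outcome. The crude comparison mixes populations; the stratum-specific rates are the causally relevant ones.
Within each level — good condition: 70.0% vs 87.1%; fair condition: 65.0% vs 76.7%; poor condition: 20.0% vs 44.0% — Diet S is higher every time.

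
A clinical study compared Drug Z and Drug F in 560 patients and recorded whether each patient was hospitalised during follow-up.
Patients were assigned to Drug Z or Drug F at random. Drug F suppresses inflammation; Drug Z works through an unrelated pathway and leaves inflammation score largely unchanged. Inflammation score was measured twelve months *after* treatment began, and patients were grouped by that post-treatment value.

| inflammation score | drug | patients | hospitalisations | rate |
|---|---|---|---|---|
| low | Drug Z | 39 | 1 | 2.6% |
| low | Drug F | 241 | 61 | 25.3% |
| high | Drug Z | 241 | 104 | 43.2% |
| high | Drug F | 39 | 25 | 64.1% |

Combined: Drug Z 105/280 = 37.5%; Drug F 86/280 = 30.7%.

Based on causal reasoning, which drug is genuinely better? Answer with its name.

The distribution of inflammation score is itself part of what the drug does — it is an intermediate outcome. Holding it fixed would remove that part of the effect; the total effect is the pooled difference.
Pooled: Drug Z 37.5% vs Drug F 30.7%; Drug F is lower overall.

Drug F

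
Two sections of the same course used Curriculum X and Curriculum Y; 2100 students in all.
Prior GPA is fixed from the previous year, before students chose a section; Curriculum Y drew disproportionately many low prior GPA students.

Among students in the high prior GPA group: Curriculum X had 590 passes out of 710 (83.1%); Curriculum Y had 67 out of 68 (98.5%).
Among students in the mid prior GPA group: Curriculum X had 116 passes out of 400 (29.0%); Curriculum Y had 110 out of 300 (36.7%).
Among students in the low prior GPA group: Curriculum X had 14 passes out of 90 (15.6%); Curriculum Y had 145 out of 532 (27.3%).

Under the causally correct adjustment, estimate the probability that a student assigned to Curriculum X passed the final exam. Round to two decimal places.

0.45

Curriculum Y is higher inside every prior GPA band stratum but Curriculum X is higher in aggregate. Whether to stratify depends on how prior GPA band relates to the teaching method.
Prior GPA band satisfies the back-door criterion: it is not a descendant of the teaching method, and it blocks the spurious path from teaching method to outcome. Adjusting for it (i.e., using the within-prior GPA band rates) gives the causal effect.
Standardising Curriculum X to the population prior GPA band mix: 0.370·590/710 + 0.333·116/400 + 0.296·14/90 = 0.451.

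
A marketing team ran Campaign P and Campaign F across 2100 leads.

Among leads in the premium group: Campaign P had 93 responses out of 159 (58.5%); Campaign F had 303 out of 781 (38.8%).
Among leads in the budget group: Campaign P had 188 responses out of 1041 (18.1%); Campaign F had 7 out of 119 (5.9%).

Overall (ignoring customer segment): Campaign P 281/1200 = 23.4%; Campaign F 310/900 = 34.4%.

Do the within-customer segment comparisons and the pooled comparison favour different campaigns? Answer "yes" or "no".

Within each customer segment level (premium 58.5% vs 38.8%; budget 18.1% vs 5.9%), Campaign P has the higher rate every time. Pooled: 23.4% vs 34.4% — Campaign F has the higher rate overall. The two comparisons disagree.

yes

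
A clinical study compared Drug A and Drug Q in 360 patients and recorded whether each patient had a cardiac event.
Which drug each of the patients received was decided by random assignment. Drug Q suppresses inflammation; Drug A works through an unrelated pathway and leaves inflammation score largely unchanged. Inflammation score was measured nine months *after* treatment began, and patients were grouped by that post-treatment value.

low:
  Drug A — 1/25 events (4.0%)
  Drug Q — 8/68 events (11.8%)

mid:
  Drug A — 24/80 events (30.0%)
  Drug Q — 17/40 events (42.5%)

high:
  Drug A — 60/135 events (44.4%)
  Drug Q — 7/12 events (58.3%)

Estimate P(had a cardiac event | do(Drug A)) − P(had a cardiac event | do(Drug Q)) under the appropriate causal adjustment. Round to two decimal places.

+0.09

The stratified and pooled comparisons disagree (Drug A wins within each inflammation score; Drug Q wins overall), so the answer turns on the causal role of inflammation score.
Because the drug influences inflammation score, inflammation score is a post-treatment mediator, not a confounder. Stratifying on it would bias the estimate; the causal effect is the crude pooled difference.
The causal difference is the pooled difference: 0.354 − 0.267 = +0.087.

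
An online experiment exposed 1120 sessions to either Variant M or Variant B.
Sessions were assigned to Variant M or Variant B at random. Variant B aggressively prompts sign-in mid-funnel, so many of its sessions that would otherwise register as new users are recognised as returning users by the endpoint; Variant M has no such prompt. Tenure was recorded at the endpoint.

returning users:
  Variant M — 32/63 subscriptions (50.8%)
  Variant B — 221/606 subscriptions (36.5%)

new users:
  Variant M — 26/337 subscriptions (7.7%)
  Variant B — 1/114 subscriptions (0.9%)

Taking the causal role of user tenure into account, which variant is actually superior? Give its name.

Variant B

The user tenure-specific comparison favours Variant M throughout, but the pooled figures favour Variant B. The question is whether to condition on user tenure.
The distribution of user tenure is itself part of what the variant does — it is an intermediate outcome. Holding it fixed would remove that part of the effect; the total effect is the pooled difference.
Pooled: Variant M 14.5% vs Variant B 30.8%; Variant B is higher overall.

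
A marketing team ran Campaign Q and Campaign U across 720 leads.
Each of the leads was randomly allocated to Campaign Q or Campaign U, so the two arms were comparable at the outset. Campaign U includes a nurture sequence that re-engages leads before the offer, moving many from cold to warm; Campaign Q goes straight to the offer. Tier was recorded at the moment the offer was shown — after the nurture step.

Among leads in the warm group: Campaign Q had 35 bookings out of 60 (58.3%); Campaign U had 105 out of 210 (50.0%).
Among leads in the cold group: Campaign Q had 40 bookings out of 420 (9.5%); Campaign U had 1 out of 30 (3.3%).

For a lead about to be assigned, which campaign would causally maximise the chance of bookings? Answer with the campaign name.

Campaign U

The distribution of engagement tier is itself part of what the campaign does — it is an intermediate outcome. Holding it fixed would remove that part of the effect; the total effect is the pooled difference.
Pooled: Campaign Q 15.6% vs Campaign U 44.2%; Campaign U is higher overall.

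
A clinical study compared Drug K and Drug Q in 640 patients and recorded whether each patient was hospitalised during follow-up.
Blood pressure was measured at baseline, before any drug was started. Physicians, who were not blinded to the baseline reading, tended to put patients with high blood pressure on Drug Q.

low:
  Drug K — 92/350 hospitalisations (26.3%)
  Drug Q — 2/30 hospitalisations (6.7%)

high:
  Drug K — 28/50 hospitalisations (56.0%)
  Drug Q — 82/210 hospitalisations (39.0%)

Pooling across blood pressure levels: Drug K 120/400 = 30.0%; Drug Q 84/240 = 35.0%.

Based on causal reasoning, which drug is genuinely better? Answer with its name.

Drug Q

Here blood pressure is a common cause — it drives both which drug a case falls under and the outcome. The crude comparison mixes populations; the stratum-specific rates are the causally relevant ones.
Within each level — low: 26.3% vs 6.7%; high: 56.0% vs 39.0% — Drug Q is lower every time.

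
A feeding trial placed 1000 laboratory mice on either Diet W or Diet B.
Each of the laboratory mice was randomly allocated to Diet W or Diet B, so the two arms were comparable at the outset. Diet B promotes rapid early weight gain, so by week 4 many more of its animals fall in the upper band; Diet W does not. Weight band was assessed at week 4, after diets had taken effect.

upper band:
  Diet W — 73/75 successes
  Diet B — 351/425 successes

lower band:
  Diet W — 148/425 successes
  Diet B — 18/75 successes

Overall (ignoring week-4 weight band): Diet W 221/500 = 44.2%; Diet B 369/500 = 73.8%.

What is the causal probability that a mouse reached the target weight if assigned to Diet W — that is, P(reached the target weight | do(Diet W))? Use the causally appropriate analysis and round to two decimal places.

The week-4 weight band-specific comparison favours Diet W throughout, but the pooled figures favour Diet B. The question is whether to condition on week-4 weight band.
Week-4 weight band here is a post-treatment variable shaped by the diet; conditioning on it would introduce bias rather than remove it. The overall comparison is the causal one.
So P(outcome | do(Diet W)) is just the pooled rate for Diet W: 221/500 = 0.442.

0.44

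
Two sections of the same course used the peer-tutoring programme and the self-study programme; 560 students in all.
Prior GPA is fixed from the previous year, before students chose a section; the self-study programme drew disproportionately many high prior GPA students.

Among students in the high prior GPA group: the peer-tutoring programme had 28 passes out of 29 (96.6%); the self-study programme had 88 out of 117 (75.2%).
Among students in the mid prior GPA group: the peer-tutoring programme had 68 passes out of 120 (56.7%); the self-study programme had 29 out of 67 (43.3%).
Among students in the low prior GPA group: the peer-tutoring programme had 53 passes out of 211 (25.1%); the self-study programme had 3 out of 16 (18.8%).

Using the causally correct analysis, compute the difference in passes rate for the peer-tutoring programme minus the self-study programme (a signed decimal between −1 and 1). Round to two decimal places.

+0.13

The prior GPA band-specific comparison favours the peer-tutoring programme throughout, but the pooled figures favour the self-study programme. The question is whether to condition on prior GPA band.
Prior GPA band satisfies the back-door criterion: it is not a descendant of the teaching method, and it blocks the spurious path from teaching method to outcome. Adjusting for it (i.e., using the within-prior GPA band rates) gives the causal effect.
Adjusting over the population distribution of prior GPA band: 0.261·(0.966−0.752) + 0.334·(0.567−0.433) + 0.405·(0.251−0.188) = +0.126.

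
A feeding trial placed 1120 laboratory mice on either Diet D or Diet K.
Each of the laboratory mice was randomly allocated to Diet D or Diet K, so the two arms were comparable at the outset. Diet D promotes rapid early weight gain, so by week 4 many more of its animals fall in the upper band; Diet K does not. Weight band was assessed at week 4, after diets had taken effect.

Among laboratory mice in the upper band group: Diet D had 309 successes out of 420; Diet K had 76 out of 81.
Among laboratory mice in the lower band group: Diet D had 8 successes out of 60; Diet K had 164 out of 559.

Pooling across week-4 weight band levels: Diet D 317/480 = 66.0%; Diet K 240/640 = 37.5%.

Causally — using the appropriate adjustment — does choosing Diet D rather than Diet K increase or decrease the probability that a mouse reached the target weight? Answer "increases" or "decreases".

increases

The week-4 weight band-specific comparison favours Diet K throughout, but the pooled figures favour Diet D. The question is whether to condition on week-4 weight band.
Week-4 weight band lies on the pathway diet → week-4 weight band → outcome, so adjusting for it blocks the indirect effect. For the total causal effect of diet, use the unadjusted pooled rates.
Pooled: Diet D 66.0% vs Diet K 37.5%; Diet D is higher overall.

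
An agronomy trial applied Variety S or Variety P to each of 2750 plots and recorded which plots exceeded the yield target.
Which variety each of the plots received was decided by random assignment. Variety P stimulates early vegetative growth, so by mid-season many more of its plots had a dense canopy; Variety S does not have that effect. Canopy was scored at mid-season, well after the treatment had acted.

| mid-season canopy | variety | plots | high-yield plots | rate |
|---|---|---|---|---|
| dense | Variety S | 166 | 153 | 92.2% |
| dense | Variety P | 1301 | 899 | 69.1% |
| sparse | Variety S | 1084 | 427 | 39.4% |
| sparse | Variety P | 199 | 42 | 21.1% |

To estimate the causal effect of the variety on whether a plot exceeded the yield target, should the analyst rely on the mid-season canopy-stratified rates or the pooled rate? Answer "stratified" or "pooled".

pooled

The distribution of mid-season canopy is itself part of what the variety does — it is an intermediate outcome. Holding it fixed would remove that part of the effect; the total effect is the pooled difference.
Pooled: Variety S 46.4% vs Variety P 62.7%; Variety P is higher overall.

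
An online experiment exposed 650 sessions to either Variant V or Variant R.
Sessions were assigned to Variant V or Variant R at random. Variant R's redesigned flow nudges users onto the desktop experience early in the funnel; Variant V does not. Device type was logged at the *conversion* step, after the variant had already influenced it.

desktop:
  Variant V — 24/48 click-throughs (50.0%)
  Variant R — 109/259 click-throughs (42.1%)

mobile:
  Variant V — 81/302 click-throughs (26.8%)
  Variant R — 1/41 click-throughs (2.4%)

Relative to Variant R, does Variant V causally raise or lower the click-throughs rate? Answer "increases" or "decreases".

decreases

Stratifying would compare variants among sessions the variants themselves sorted into device type groups — a form of selection on an intermediate. The unconditioned pooled rates give the total causal effect.
Pooled: Variant V 30.0% vs Variant R 36.7%; Variant R is higher overall.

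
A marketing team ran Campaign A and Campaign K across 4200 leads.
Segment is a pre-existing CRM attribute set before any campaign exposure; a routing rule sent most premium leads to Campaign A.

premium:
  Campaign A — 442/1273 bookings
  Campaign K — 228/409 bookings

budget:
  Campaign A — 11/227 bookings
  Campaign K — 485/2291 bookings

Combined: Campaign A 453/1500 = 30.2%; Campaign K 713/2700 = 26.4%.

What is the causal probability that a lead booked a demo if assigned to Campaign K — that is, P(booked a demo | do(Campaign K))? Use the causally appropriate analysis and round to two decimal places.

The imbalance in customer segment arose from how leads were allocated, not from anything the campaign did; and customer segment independently affects the outcome. The pooled gap is confounded — condition on customer segment.
Standardising Campaign K to the population customer segment mix: 0.400·228/409 + 0.600·485/2291 = 0.350.

0.35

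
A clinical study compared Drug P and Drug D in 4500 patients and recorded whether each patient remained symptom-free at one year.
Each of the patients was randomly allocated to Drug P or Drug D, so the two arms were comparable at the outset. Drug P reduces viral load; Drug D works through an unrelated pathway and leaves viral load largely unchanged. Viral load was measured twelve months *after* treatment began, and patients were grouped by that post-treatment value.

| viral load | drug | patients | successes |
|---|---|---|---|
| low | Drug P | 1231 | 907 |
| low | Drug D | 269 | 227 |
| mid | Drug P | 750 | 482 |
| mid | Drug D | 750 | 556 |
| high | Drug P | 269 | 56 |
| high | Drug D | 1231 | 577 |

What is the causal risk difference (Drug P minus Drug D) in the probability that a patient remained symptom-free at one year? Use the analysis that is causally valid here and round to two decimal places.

+0.04

Stratifying would compare drugs among patients the drugs themselves sorted into viral load groups — a form of selection on an intermediate. The unconditioned pooled rates give the total causal effect.
The causal difference is the pooled difference: 0.642 − 0.604 = +0.038.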